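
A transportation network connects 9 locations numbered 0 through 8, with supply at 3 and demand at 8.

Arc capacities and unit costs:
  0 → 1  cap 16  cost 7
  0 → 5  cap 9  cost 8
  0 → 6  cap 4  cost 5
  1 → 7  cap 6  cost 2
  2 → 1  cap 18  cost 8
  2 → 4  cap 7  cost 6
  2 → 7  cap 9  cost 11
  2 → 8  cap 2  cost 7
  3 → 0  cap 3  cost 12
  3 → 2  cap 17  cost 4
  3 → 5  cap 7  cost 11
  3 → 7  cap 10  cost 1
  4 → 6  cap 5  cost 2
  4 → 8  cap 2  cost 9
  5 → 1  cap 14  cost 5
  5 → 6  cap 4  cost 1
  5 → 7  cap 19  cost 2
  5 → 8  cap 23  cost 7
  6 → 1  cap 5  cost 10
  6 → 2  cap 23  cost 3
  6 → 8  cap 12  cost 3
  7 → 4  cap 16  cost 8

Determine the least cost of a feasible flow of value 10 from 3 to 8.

Minimum cost for 10 units: 137

shortest-cost path #1: 3→2→8 push 2 @ unit cost 11 (adds 22)
shortest-cost path #2: 3→7→4→6→8 push 5 @ unit cost 14 (adds 70)
shortest-cost path #3: 3→5→6→8 push 3 @ unit cost 15 (adds 45)
total cost = 137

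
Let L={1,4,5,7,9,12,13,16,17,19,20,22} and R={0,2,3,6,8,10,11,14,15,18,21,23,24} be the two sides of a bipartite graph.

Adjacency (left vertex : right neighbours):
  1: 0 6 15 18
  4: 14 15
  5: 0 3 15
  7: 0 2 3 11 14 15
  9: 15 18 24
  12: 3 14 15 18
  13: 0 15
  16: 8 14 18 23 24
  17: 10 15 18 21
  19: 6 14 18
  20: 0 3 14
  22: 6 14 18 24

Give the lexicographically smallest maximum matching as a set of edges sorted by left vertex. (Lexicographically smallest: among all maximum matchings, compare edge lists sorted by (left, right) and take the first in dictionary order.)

Lex-smallest maximum matching: {(1,0), (4,14), (5,3), (7,2), (9,15), (12,18), (16,8), (17,10), (19,6), (22,24)}

|M| = 10 (so the lex-smallest maximum matching has 10 edges)
process left vertices in ascending order; for each, take the smallest-labelled available neighbour that still permits 10 edges overall, or leave it unmatched if none does
lex-smallest matching: {1-0, 4-14, 5-3, 7-2, 9-15, 12-18, 16-8, 17-10, 19-6, 22-24}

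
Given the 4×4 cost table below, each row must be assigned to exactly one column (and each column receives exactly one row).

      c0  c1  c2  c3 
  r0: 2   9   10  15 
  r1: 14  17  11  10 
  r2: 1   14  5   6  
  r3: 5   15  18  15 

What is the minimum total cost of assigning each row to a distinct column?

optimal assignment: row0→col1 (cost 9), row1→col3 (cost 10), row2→col2 (cost 5), row3→col0 (cost 5)
total = 9 + 10 + 5 + 5 = 29

Minimum assignment cost: 29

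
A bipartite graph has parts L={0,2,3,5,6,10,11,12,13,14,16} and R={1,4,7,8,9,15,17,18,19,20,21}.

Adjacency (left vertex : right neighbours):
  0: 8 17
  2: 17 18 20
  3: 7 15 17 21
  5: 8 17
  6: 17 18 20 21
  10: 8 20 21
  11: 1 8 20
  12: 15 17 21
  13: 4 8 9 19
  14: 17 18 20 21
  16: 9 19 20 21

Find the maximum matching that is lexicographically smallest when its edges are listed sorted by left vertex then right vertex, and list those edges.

Lex-smallest maximum matching: {(0,8), (2,17), (3,7), (6,18), (10,20), (11,1), (12,15), (13,4), (14,21), (16,9)}

|M| = 10 (so the lex-smallest maximum matching has 10 edges)
process left vertices in ascending order; for each, take the smallest-labelled available neighbour that still permits 10 edges overall, or leave it unmatched if none does
lex-smallest matching: {0-8, 2-17, 3-7, 6-18, 10-20, 11-1, 12-15, 13-4, 14-21, 16-9}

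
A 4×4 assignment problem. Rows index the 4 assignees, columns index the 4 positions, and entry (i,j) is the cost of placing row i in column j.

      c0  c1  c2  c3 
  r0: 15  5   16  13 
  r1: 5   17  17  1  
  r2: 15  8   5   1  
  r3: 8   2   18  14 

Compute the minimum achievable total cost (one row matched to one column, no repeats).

optimal assignment: row0→col1 (cost 5), row1→col3 (cost 1), row2→col2 (cost 5), row3→col0 (cost 8)
total = 5 + 1 + 5 + 8 = 19

Minimum assignment cost: 19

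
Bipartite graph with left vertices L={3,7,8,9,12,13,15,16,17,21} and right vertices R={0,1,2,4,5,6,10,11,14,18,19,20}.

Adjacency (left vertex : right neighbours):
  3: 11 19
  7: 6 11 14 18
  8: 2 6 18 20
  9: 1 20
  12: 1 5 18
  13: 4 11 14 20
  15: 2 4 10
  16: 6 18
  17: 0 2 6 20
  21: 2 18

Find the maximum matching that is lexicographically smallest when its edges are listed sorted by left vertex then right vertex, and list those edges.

|M| = 10 (so the lex-smallest maximum matching has 10 edges)
process left vertices in ascending order; for each, take the smallest-labelled available neighbour that still permits 10 edges overall, or leave it unmatched if none does
lex-smallest matching: {3-11, 7-6, 8-20, 9-1, 12-5, 13-4, 15-10, 16-18, 17-0, 21-2}

Lex-smallest maximum matching: {(3,11), (7,6), (8,20), (9,1), (12,5), (13,4), (15,10), (16,18), (17,0), (21,2)}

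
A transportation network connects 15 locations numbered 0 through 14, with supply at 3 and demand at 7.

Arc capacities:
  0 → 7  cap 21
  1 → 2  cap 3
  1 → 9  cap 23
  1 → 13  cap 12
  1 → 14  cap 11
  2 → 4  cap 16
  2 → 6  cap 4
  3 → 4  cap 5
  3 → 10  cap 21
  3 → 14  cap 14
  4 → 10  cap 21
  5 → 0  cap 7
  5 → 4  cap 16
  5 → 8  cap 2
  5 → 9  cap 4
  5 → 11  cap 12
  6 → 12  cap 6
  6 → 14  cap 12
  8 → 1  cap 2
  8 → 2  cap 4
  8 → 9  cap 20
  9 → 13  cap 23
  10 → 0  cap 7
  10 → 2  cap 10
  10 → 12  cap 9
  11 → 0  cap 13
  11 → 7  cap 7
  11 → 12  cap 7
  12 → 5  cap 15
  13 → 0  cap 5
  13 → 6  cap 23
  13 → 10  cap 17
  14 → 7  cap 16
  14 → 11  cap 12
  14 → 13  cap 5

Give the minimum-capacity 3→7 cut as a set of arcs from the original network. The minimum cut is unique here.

Min-cut arcs: {(2,6), (3,14), (10,0), (10,12)} (total capacity 34)

augment #1: 3→14→7 push 14
augment #2: 3→10→0→7 push 7
augment #3: 3→10→2→6→14→7 push 2
augment #4: 3→10→12→5→0→7 push 7
augment #5: 3→10→12→5→11→7 push 2
augment #6: 3→10→2→6→14→11→7 push 2
max flow = 34; residual-reachable set from 3 gives S-side
cut edges (S→T): {(2,6), (3,14), (10,0), (10,12)} total cap 34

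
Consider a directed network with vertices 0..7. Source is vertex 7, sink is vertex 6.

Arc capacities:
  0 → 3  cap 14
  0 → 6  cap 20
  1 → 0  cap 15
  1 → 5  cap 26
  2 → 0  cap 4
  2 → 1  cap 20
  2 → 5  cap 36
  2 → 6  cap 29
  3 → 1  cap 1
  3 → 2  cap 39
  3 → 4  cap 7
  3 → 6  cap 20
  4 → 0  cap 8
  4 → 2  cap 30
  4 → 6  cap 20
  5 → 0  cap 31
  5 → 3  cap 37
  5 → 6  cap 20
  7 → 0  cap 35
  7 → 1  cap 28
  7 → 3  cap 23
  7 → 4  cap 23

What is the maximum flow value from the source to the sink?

augment #1: 7→0→6 bottleneck 20, total now 20
augment #2: 7→3→6 bottleneck 20, total now 40
augment #3: 7→4→6 bottleneck 20, total now 60
augment #4: 7→1→5→6 bottleneck 20, total now 80
augment #5: 7→3→2→6 bottleneck 3, total now 83
augment #6: 7→4→2→6 bottleneck 3, total now 86
augment #7: 7→0→3→2→6 bottleneck 14, total now 100
augment #8: 7→1→5→3→2→6 bottleneck 6, total now 106

Maximum flow value: 106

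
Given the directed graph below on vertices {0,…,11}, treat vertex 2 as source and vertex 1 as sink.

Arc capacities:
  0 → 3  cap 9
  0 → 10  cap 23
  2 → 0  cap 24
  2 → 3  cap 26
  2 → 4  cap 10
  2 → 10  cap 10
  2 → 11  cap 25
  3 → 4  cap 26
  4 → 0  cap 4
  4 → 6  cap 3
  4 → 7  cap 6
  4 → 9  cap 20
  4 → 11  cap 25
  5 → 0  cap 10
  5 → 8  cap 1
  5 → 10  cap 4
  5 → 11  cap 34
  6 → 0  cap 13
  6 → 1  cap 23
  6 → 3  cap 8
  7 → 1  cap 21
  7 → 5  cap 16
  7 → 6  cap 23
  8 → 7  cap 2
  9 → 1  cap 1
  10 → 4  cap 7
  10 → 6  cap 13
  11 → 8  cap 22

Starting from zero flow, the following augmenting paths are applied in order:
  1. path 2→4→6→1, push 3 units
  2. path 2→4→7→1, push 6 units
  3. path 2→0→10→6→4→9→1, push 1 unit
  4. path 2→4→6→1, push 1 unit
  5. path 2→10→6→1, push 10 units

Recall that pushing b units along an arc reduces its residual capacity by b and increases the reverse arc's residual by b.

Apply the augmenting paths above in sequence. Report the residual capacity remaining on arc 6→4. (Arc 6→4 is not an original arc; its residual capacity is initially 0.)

after path 1 (2→4→6→1, push 3): res(6,4)=3
after path 2 (2→4→7→1, push 6): res(6,4)=3
after path 3 (2→0→10→6→4→9→1, push 1): res(6,4)=2
after path 4 (2→4→6→1, push 1): res(6,4)=3
after path 5 (2→10→6→1, push 10): res(6,4)=3

Residual capacity of (6,4): 3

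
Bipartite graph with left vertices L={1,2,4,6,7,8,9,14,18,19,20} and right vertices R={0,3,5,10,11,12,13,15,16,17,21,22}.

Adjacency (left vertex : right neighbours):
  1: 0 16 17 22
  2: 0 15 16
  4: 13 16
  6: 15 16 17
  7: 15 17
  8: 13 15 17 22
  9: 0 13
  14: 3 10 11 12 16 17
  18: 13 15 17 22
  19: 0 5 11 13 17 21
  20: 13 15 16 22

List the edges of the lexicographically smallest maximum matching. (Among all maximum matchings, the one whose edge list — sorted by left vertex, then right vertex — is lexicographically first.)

|M| = 8 (so the lex-smallest maximum matching has 8 edges)
process left vertices in ascending order; for each, take the smallest-labelled available neighbour that still permits 8 edges overall, or leave it unmatched if none does
lex-smallest matching: {1-0, 2-15, 4-13, 6-16, 7-17, 8-22, 14-3, 19-5}

Lex-smallest maximum matching: {(1,0), (2,15), (4,13), (6,16), (7,17), (8,22), (14,3), (19,5)}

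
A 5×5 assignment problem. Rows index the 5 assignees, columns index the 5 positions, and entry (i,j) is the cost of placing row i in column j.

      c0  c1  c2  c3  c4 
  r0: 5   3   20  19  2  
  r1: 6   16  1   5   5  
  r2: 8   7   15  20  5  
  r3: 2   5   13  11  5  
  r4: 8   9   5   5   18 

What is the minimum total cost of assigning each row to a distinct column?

Minimum assignment cost: 16

optimal assignment: row0→col1 (cost 3), row1→col2 (cost 1), row2→col4 (cost 5), row3→col0 (cost 2), row4→col3 (cost 5)
total = 3 + 1 + 5 + 2 + 5 = 16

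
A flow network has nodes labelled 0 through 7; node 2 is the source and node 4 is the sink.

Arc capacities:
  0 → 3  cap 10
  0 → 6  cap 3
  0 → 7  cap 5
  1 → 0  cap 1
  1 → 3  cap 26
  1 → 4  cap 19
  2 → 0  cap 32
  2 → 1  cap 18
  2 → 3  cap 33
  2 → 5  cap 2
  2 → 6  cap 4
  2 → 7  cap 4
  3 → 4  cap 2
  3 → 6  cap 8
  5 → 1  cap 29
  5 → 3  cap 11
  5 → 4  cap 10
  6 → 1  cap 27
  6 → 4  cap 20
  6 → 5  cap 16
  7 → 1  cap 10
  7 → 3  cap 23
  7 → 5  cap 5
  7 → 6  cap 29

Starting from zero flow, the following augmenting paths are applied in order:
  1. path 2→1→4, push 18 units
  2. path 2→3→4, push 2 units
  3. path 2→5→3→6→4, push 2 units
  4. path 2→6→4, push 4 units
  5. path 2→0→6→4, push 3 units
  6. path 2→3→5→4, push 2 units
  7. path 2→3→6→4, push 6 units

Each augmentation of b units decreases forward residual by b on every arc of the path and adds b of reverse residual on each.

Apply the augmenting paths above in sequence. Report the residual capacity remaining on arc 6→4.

Residual capacity of (6,4): 5

after path 1 (2→1→4, push 18): res(6,4)=20
after path 2 (2→3→4, push 2): res(6,4)=20
after path 3 (2→5→3→6→4, push 2): res(6,4)=18
after path 4 (2→6→4, push 4): res(6,4)=14
after path 5 (2→0→6→4, push 3): res(6,4)=11
after path 6 (2→3→5→4, push 2): res(6,4)=11
after path 7 (2→3→6→4, push 6): res(6,4)=5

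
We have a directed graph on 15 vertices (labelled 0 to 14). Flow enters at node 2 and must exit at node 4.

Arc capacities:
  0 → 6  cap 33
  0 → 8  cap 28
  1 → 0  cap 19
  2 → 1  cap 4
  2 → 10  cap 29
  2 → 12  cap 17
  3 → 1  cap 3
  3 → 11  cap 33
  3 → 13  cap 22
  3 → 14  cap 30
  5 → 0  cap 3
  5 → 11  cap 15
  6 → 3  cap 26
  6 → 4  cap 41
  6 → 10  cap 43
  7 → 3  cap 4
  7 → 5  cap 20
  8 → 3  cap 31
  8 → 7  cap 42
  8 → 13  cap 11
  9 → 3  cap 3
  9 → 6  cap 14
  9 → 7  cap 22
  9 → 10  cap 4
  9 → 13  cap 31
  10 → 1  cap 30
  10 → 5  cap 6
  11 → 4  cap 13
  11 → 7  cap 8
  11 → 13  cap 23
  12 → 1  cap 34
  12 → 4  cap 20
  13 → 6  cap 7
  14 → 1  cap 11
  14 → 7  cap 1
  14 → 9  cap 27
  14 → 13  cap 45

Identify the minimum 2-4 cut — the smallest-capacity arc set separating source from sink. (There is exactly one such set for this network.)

Min-cut arcs: {(1,0), (2,12), (10,5)} (total capacity 42)

augment #1: 2→12→4 push 17
augment #2: 2→1→0→6→4 push 4
augment #3: 2→10→5→11→4 push 6
augment #4: 2→10→1→0→6→4 push 15
max flow = 42; residual-reachable set from 2 gives S-side
cut edges (S→T): {(1,0), (2,12), (10,5)} total cap 42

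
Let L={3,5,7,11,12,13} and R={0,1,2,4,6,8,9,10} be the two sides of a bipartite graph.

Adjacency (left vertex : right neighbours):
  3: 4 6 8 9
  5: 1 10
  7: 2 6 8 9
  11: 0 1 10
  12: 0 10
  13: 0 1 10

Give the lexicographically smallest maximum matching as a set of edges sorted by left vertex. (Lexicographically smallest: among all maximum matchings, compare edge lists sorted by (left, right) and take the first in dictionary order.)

Lex-smallest maximum matching: {(3,4), (5,1), (7,2), (11,0), (12,10)}

|M| = 5 (so the lex-smallest maximum matching has 5 edges)
process left vertices in ascending order; for each, take the smallest-labelled available neighbour that still permits 5 edges overall, or leave it unmatched if none does
lex-smallest matching: {3-4, 5-1, 7-2, 11-0, 12-10}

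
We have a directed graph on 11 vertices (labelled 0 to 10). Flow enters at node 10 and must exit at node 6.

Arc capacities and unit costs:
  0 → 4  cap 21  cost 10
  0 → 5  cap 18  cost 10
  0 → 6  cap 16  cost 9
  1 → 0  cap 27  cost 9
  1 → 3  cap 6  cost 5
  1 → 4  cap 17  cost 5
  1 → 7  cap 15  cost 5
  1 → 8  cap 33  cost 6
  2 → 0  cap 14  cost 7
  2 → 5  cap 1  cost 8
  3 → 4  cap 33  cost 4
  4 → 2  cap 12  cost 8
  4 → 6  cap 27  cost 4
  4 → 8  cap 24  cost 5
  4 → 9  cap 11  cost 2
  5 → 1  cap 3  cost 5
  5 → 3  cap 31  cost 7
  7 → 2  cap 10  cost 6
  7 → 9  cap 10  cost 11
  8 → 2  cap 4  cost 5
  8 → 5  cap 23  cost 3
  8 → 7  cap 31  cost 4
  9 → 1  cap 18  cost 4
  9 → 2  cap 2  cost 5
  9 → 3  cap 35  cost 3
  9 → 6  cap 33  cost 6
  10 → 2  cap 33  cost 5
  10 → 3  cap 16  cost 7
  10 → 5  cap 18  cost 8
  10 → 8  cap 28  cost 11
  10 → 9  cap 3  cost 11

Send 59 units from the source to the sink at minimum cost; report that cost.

shortest-cost path #1: 10→3→4→6 push 16 @ unit cost 15 (adds 240)
shortest-cost path #2: 10→9→6 push 3 @ unit cost 17 (adds 51)
shortest-cost path #3: 10→2→0→6 push 14 @ unit cost 21 (adds 294)
shortest-cost path #4: 10→5→1→4→6 push 3 @ unit cost 22 (adds 66)
shortest-cost path #5: 10→5→3→4→6 push 8 @ unit cost 23 (adds 184)
shortest-cost path #6: 10→5→3→4→9→6 push 7 @ unit cost 27 (adds 189)
shortest-cost path #7: 10→2→5→3→4→9→6 push 1 @ unit cost 32 (adds 32)
shortest-cost path #8: 10→8→7→9→6 push 7 @ unit cost 32 (adds 224)
total cost = 1280

Minimum cost for 59 units: 1280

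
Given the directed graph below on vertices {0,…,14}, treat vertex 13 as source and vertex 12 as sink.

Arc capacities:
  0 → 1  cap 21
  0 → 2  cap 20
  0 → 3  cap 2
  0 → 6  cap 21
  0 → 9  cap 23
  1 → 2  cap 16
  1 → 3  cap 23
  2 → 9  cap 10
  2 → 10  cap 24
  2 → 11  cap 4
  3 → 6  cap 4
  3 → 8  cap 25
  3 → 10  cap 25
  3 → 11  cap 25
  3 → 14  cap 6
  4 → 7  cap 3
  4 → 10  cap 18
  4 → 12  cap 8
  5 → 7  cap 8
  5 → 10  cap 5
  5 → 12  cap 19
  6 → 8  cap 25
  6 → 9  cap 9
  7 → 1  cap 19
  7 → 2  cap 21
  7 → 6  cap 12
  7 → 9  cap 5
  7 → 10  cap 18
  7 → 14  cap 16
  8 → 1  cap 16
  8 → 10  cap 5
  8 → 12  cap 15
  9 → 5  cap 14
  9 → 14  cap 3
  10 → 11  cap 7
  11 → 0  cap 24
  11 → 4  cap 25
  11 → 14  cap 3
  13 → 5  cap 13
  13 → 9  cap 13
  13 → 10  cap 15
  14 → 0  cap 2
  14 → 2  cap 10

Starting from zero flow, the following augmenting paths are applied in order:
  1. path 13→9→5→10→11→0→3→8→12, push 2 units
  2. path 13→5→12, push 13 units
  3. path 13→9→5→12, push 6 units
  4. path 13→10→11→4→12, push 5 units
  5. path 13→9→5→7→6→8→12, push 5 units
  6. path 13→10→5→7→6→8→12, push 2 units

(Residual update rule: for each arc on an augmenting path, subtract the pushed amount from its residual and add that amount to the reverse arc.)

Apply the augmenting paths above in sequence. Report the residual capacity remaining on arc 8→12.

Residual capacity of (8,12): 6

after path 1 (13→9→5→10→11→0→3→8→12, push 2): res(8,12)=13
after path 2 (13→5→12, push 13): res(8,12)=13
after path 3 (13→9→5→12, push 6): res(8,12)=13
after path 4 (13→10→11→4→12, push 5): res(8,12)=13
after path 5 (13→9→5→7→6→8→12, push 5): res(8,12)=8
after path 6 (13→10→5→7→6→8→12, push 2): res(8,12)=6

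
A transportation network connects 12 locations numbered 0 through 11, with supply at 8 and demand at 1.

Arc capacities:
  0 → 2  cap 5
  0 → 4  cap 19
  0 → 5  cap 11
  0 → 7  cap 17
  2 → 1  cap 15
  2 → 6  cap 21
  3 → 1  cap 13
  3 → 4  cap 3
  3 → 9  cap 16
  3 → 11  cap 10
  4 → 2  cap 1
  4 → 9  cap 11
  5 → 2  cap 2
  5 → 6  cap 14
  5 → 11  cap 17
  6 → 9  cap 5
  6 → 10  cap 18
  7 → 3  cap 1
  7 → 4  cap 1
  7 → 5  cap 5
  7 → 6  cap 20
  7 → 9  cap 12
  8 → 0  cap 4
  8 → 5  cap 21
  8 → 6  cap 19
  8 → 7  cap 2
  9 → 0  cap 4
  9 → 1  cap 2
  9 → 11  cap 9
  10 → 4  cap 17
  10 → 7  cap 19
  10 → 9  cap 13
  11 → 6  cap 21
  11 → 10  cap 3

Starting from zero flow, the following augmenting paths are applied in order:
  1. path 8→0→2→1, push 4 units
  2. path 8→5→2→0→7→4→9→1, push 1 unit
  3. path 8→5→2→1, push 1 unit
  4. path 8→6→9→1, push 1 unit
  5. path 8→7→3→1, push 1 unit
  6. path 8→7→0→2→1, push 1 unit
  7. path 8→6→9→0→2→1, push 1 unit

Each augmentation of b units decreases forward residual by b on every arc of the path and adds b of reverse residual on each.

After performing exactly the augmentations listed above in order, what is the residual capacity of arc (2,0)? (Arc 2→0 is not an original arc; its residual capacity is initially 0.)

after path 1 (8→0→2→1, push 4): res(2,0)=4
after path 2 (8→5→2→0→7→4→9→1, push 1): res(2,0)=3
after path 3 (8→5→2→1, push 1): res(2,0)=3
after path 4 (8→6→9→1, push 1): res(2,0)=3
after path 5 (8→7→3→1, push 1): res(2,0)=3
after path 6 (8→7→0→2→1, push 1): res(2,0)=4
after path 7 (8→6→9→0→2→1, push 1): res(2,0)=5

Residual capacity of (2,0): 5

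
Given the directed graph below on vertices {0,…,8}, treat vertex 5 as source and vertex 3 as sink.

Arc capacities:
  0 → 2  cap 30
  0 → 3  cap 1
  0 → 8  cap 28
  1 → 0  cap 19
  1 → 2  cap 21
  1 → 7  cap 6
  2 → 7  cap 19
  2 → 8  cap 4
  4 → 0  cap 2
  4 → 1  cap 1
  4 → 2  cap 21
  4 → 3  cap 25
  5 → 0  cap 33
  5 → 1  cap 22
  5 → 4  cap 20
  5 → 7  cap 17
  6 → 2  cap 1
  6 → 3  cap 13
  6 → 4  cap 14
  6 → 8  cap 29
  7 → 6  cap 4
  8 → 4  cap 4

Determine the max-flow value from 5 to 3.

augment #1: 5→0→3 bottleneck 1, total now 1
augment #2: 5→4→3 bottleneck 20, total now 21
augment #3: 5→7→6→3 bottleneck 4, total now 25
augment #4: 5→0→8→4→3 bottleneck 4, total now 29

Maximum flow value: 29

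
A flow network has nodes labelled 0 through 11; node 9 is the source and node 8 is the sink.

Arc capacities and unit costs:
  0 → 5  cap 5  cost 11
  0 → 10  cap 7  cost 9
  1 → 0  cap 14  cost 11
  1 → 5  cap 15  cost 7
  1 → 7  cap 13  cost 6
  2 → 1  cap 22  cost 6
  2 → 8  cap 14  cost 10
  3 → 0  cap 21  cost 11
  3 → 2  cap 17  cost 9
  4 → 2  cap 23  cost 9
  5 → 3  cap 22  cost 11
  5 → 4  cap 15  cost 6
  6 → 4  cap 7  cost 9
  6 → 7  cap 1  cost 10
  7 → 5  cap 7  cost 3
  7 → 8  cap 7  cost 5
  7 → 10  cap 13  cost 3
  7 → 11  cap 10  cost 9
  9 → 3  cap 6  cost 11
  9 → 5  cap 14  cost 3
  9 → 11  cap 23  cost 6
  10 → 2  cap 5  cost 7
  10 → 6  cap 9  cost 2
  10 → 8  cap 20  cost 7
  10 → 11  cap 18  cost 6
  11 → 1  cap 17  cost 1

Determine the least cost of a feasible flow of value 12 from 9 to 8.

shortest-cost path #1: 9→11→1→7→8 push 7 @ unit cost 18 (adds 126)
shortest-cost path #2: 9→11→1→7→10→8 push 5 @ unit cost 23 (adds 115)
total cost = 241

Minimum cost for 12 units: 241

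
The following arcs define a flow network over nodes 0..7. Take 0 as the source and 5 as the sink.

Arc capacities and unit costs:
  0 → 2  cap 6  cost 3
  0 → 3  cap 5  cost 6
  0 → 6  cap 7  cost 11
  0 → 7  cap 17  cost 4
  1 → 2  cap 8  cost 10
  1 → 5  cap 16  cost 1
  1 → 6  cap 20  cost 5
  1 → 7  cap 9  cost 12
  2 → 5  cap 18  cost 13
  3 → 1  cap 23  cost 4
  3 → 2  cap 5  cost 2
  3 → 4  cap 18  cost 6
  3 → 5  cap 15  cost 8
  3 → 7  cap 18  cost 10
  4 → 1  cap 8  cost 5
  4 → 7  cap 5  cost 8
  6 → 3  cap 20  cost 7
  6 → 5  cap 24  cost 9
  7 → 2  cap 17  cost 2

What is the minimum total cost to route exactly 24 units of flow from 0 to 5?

Minimum cost for 24 units: 399

shortest-cost path #1: 0→3→1→5 push 5 @ unit cost 11 (adds 55)
shortest-cost path #2: 0→2→5 push 6 @ unit cost 16 (adds 96)
shortest-cost path #3: 0→7→2→5 push 12 @ unit cost 19 (adds 228)
shortest-cost path #4: 0→6→5 push 1 @ unit cost 20 (adds 20)
total cost = 399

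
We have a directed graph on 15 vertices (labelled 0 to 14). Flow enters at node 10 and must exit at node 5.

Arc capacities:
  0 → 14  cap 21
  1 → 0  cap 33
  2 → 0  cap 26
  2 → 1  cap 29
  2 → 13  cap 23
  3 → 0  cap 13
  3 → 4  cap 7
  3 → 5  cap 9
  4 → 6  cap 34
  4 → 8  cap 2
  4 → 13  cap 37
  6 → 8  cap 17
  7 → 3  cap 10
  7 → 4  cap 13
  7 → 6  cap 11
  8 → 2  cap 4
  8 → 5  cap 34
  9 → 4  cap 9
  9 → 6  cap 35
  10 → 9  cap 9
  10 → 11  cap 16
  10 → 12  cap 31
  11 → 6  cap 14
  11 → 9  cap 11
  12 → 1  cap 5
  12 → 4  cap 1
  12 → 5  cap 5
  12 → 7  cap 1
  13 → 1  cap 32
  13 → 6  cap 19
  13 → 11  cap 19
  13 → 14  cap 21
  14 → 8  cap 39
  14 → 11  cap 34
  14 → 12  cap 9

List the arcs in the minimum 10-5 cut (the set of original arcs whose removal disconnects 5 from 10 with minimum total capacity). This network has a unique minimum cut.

Min-cut arcs: {(10,9), (10,11), (12,1), (12,4), (12,5), (12,7)} (total capacity 37)

augment #1: 10→12→5 push 5
augment #2: 10→9→4→8→5 push 2
augment #3: 10→9→6→8→5 push 7
augment #4: 10→11→6→8→5 push 10
augment #5: 10→12→7→3→5 push 1
augment #6: 10→12→1→0→14→8→5 push 5
augment #7: 10→12→4→13→14→8→5 push 1
augment #8: 10→11→9→4→13→14→8→5 push 6
max flow = 37; residual-reachable set from 10 gives S-side
cut edges (S→T): {(10,9), (10,11), (12,1), (12,4), (12,5), (12,7)} total cap 37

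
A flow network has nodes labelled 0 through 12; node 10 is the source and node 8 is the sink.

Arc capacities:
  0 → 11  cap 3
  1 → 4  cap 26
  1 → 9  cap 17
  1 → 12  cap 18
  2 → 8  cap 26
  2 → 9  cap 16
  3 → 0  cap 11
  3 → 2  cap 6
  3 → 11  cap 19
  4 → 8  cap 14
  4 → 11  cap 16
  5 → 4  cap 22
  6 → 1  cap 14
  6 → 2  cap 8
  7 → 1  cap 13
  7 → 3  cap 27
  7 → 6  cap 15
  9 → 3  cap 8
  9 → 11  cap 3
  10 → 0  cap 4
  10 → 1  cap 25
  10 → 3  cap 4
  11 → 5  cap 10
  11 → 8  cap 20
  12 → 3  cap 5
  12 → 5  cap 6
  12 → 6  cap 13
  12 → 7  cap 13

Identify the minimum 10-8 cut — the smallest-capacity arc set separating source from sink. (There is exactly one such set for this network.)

augment #1: 10→0→11→8 push 3
augment #2: 10→1→4→8 push 14
augment #3: 10→3→2→8 push 4
augment #4: 10→1→4→11→8 push 11
max flow = 32; residual-reachable set from 10 gives S-side
cut edges (S→T): {(0,11), (10,1), (10,3)} total cap 32

Min-cut arcs: {(0,11), (10,1), (10,3)} (total capacity 32)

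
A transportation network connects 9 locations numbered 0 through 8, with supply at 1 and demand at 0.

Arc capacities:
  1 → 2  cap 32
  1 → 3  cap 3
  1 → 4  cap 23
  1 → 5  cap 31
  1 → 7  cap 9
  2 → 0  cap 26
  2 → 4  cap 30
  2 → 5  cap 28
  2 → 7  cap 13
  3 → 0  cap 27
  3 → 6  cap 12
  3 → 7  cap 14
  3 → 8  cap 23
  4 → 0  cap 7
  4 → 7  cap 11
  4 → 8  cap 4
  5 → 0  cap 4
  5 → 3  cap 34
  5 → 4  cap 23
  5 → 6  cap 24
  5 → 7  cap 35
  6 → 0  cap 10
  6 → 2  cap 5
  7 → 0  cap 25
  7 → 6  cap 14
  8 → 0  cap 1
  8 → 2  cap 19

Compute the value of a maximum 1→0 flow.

Maximum flow value: 97

augment #1: 1→2→0 bottleneck 26, total now 26
augment #2: 1→3→0 bottleneck 3, total now 29
augment #3: 1→4→0 bottleneck 7, total now 36
augment #4: 1→5→0 bottleneck 4, total now 40
augment #5: 1→7→0 bottleneck 9, total now 49
augment #6: 1→2→7→0 bottleneck 6, total now 55
augment #7: 1→4→7→0 bottleneck 10, total now 65
augment #8: 1→4→8→0 bottleneck 1, total now 66
augment #9: 1→5→3→0 bottleneck 24, total now 90
augment #10: 1→5→6→0 bottleneck 3, total now 93
augment #11: 1→4→7→6→0 bottleneck 1, total now 94
augment #12: 1→4→8→2→5→6→0 bottleneck 3, total now 97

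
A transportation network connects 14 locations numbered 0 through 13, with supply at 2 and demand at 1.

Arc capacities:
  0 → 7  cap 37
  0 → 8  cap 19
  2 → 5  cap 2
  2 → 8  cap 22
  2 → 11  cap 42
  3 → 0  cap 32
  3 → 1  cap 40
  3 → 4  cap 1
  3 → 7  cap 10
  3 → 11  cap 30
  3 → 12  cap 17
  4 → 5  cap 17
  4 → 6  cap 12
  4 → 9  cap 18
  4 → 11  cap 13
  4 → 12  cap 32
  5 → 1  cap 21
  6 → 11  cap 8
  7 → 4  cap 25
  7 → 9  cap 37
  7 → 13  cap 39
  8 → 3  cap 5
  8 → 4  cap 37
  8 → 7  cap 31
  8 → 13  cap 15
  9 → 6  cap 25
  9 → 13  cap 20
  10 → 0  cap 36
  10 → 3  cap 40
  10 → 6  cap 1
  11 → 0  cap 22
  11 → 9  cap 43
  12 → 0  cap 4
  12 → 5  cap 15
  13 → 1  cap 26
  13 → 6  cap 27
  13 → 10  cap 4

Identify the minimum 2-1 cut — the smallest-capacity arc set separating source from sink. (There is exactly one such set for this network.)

Min-cut arcs: {(5,1), (8,3), (13,1), (13,10)} (total capacity 56)

augment #1: 2→5→1 push 2
augment #2: 2→8→3→1 push 5
augment #3: 2→8→13→1 push 15
augment #4: 2→8→4→5→1 push 2
augment #5: 2→11→9→13→1 push 11
augment #6: 2→11→0→7→4→5→1 push 15
augment #7: 2→11→9→13→10→3→1 push 4
augment #8: 2→11→0→7→4→12→5→1 push 2
max flow = 56; residual-reachable set from 2 gives S-side
cut edges (S→T): {(5,1), (8,3), (13,1), (13,10)} total cap 56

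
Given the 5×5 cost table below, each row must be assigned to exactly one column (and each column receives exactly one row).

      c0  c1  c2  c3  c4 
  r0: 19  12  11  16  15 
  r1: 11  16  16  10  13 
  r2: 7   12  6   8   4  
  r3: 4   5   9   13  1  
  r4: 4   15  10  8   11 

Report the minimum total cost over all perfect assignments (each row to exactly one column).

optimal assignment: row0→col1 (cost 12), row1→col3 (cost 10), row2→col2 (cost 6), row3→col4 (cost 1), row4→col0 (cost 4)
total = 12 + 10 + 6 + 1 + 4 = 33

Minimum assignment cost: 33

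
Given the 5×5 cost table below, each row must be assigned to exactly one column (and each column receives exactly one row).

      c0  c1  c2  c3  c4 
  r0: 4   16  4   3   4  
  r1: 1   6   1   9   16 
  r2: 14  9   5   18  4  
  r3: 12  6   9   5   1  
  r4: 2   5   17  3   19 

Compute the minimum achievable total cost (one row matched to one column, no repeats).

Minimum assignment cost: 15

optimal assignment: row0→col3 (cost 3), row1→col0 (cost 1), row2→col2 (cost 5), row3→col4 (cost 1), row4→col1 (cost 5)
total = 3 + 1 + 5 + 1 + 5 = 15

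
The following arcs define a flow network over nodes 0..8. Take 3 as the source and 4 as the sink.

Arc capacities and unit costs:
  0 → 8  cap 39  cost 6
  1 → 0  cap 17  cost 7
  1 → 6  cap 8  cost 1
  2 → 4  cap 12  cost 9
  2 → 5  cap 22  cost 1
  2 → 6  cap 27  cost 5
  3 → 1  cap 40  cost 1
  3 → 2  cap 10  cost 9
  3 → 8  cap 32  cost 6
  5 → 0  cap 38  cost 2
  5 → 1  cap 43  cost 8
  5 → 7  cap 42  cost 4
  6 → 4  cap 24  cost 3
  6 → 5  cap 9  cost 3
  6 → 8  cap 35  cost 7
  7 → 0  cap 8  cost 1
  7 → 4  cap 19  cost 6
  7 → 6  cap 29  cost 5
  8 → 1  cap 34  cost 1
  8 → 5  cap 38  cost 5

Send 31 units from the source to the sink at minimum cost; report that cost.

Minimum cost for 31 units: 483

shortest-cost path #1: 3→1→6→4 push 8 @ unit cost 5 (adds 40)
shortest-cost path #2: 3→2→6→4 push 10 @ unit cost 17 (adds 170)
shortest-cost path #3: 3→8→5→7→4 push 13 @ unit cost 21 (adds 273)
total cost = 483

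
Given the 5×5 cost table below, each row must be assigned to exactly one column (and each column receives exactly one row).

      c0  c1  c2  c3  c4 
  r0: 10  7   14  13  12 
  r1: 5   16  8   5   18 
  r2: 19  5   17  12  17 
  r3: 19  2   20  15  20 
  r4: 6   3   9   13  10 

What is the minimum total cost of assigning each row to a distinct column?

one of 2 optimal assignments: row0→col4 (cost 12), row1→col0 (cost 5), row2→col3 (cost 12), row3→col1 (cost 2), row4→col2 (cost 9)
total = 12 + 5 + 12 + 2 + 9 = 40

Minimum assignment cost: 40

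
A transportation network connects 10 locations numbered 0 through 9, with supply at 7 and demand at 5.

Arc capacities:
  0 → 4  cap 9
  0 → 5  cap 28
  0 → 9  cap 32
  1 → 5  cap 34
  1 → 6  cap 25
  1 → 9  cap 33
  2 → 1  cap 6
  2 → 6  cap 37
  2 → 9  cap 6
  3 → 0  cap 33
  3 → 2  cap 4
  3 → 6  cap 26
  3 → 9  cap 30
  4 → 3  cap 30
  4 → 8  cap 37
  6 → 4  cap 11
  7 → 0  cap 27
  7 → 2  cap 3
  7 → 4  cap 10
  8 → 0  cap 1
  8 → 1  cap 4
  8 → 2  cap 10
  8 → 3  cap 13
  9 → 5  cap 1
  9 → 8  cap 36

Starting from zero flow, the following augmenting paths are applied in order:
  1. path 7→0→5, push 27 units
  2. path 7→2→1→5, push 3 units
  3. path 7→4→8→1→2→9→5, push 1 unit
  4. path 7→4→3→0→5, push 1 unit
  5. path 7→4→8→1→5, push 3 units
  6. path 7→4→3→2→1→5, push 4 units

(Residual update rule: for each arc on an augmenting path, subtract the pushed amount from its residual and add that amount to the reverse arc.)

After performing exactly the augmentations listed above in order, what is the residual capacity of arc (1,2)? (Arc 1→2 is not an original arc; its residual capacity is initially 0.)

after path 1 (7→0→5, push 27): res(1,2)=0
after path 2 (7→2→1→5, push 3): res(1,2)=3
after path 3 (7→4→8→1→2→9→5, push 1): res(1,2)=2
after path 4 (7→4→3→0→5, push 1): res(1,2)=2
after path 5 (7→4→8→1→5, push 3): res(1,2)=2
after path 6 (7→4→3→2→1→5, push 4): res(1,2)=6

Residual capacity of (1,2): 6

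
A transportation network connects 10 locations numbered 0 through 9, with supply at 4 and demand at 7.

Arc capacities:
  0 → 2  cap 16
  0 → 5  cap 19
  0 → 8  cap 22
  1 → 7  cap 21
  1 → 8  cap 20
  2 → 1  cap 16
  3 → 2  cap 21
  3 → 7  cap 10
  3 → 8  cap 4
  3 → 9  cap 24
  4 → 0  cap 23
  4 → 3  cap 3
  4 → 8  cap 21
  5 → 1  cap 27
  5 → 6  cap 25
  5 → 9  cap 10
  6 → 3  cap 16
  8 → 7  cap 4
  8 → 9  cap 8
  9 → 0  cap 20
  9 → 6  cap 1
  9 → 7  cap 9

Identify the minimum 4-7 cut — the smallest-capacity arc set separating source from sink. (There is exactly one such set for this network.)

augment #1: 4→3→7 push 3
augment #2: 4→8→7 push 4
augment #3: 4→8→9→7 push 8
augment #4: 4→0→2→1→7 push 16
augment #5: 4→0→5→1→7 push 5
augment #6: 4→0→5→9→7 push 1
augment #7: 4→0→5→6→3→7 push 1
max flow = 38; residual-reachable set from 4 gives S-side
cut edges (S→T): {(4,0), (4,3), (8,7), (8,9)} total cap 38

Min-cut arcs: {(4,0), (4,3), (8,7), (8,9)} (total capacity 38)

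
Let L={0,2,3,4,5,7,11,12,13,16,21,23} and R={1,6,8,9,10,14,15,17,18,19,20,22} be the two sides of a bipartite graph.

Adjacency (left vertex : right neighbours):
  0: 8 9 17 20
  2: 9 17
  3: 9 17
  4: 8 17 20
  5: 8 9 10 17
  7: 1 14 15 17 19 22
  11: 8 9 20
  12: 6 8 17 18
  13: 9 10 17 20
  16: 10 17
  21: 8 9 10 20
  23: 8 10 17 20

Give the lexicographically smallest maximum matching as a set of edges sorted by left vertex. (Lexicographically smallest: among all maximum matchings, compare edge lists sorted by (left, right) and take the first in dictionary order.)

Lex-smallest maximum matching: {(0,8), (2,9), (3,17), (4,20), (5,10), (7,1), (12,6)}

|M| = 7 (so the lex-smallest maximum matching has 7 edges)
process left vertices in ascending order; for each, take the smallest-labelled available neighbour that still permits 7 edges overall, or leave it unmatched if none does
lex-smallest matching: {0-8, 2-9, 3-17, 4-20, 5-10, 7-1, 12-6}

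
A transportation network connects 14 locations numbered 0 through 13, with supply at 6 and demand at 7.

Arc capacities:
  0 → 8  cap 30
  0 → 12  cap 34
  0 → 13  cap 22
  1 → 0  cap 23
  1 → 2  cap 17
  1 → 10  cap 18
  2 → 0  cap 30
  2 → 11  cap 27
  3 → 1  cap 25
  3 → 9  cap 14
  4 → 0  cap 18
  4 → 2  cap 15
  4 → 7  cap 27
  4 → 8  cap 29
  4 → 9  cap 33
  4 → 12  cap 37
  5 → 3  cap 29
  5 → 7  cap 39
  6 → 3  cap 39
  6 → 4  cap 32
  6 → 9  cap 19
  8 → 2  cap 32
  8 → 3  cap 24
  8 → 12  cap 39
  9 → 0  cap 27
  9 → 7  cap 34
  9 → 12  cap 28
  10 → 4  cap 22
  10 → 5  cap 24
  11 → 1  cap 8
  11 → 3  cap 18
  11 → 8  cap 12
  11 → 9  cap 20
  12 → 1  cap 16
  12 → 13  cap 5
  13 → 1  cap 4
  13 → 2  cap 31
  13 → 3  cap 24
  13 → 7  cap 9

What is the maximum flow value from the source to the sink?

Maximum flow value: 88

augment #1: 6→4→7 bottleneck 27, total now 27
augment #2: 6→9→7 bottleneck 19, total now 46
augment #3: 6→3→9→7 bottleneck 14, total now 60
augment #4: 6→4→9→7 bottleneck 1, total now 61
augment #5: 6→4→0→13→7 bottleneck 4, total now 65
augment #6: 6→3→1→0→13→7 bottleneck 5, total now 70
augment #7: 6→3→1→10→5→7 bottleneck 18, total now 88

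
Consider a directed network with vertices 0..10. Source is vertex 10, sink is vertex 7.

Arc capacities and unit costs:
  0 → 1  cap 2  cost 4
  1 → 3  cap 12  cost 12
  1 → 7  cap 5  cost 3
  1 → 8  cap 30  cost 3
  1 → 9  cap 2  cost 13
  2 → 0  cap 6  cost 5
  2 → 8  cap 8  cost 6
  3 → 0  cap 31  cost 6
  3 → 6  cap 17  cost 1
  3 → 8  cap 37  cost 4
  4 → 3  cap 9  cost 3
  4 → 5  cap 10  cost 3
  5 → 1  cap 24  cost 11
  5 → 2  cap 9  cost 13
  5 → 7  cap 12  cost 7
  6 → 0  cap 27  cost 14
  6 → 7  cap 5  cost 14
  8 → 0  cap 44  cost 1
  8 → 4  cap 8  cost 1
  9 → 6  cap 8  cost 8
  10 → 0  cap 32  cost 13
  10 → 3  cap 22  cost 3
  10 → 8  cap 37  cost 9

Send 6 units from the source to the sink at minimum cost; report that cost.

shortest-cost path #1: 10→3→8→0→1→7 push 2 @ unit cost 15 (adds 30)
shortest-cost path #2: 10→3→6→7 push 4 @ unit cost 18 (adds 72)
total cost = 102

Minimum cost for 6 units: 102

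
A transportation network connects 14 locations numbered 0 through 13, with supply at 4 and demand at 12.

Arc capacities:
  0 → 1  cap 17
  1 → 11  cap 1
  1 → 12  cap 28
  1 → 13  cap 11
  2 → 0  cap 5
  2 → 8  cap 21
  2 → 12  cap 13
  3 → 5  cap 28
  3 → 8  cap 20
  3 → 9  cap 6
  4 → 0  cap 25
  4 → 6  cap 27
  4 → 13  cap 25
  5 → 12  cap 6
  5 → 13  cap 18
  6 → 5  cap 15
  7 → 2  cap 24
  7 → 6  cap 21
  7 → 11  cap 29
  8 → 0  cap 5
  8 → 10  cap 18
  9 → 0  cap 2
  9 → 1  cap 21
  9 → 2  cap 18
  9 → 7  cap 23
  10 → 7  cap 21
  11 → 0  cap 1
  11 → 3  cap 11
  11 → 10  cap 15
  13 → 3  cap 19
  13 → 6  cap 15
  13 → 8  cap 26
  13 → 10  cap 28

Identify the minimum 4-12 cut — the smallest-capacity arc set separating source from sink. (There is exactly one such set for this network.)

augment #1: 4→0→1→12 push 17
augment #2: 4→6→5→12 push 6
augment #3: 4→13→3→9→1→12 push 6
augment #4: 4→13→10→7→2→12 push 13
max flow = 42; residual-reachable set from 4 gives S-side
cut edges (S→T): {(0,1), (2,12), (3,9), (5,12)} total cap 42

Min-cut arcs: {(0,1), (2,12), (3,9), (5,12)} (total capacity 42)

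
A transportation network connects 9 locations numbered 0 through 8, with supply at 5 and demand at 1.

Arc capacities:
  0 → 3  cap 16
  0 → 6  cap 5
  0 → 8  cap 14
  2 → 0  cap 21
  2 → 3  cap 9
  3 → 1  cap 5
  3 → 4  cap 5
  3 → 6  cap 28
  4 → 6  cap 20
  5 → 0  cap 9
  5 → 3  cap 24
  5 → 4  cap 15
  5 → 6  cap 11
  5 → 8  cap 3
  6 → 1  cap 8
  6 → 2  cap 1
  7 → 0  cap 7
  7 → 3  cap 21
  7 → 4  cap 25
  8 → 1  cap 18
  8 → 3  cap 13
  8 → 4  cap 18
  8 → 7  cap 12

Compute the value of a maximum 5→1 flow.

Maximum flow value: 26

augment #1: 5→3→1 bottleneck 5, total now 5
augment #2: 5→6→1 bottleneck 8, total now 13
augment #3: 5→8→1 bottleneck 3, total now 16
augment #4: 5→0→8→1 bottleneck 9, total now 25
augment #5: 5→6→2→0→8→1 bottleneck 1, total now 26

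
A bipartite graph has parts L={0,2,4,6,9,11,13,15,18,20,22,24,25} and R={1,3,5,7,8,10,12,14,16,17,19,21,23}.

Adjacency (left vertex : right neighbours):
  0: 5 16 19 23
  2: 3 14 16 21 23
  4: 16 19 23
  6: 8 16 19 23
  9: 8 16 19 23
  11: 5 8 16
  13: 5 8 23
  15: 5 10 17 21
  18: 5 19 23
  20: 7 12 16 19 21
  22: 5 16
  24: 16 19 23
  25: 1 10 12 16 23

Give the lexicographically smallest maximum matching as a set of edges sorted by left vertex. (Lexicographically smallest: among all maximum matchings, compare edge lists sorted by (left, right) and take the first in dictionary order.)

|M| = 9 (so the lex-smallest maximum matching has 9 edges)
process left vertices in ascending order; for each, take the smallest-labelled available neighbour that still permits 9 edges overall, or leave it unmatched if none does
lex-smallest matching: {0-5, 2-3, 4-16, 6-8, 9-19, 13-23, 15-10, 20-7, 25-1}

Lex-smallest maximum matching: {(0,5), (2,3), (4,16), (6,8), (9,19), (13,23), (15,10), (20,7), (25,1)}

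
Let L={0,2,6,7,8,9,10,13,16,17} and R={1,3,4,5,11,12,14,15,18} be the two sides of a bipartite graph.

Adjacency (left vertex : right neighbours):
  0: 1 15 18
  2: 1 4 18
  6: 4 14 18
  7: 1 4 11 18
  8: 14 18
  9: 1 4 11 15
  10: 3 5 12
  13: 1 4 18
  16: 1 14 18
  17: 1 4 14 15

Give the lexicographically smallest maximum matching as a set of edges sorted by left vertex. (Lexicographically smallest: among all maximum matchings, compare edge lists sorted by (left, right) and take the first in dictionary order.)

Lex-smallest maximum matching: {(0,1), (2,4), (6,14), (7,11), (8,18), (9,15), (10,3)}

|M| = 7 (so the lex-smallest maximum matching has 7 edges)
process left vertices in ascending order; for each, take the smallest-labelled available neighbour that still permits 7 edges overall, or leave it unmatched if none does
lex-smallest matching: {0-1, 2-4, 6-14, 7-11, 8-18, 9-15, 10-3}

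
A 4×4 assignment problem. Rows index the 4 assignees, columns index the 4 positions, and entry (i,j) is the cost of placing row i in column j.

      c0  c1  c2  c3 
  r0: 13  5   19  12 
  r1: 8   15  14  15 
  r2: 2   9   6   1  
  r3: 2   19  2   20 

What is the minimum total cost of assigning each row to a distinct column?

Minimum assignment cost: 16

optimal assignment: row0→col1 (cost 5), row1→col0 (cost 8), row2→col3 (cost 1), row3→col2 (cost 2)
total = 5 + 8 + 1 + 2 = 16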